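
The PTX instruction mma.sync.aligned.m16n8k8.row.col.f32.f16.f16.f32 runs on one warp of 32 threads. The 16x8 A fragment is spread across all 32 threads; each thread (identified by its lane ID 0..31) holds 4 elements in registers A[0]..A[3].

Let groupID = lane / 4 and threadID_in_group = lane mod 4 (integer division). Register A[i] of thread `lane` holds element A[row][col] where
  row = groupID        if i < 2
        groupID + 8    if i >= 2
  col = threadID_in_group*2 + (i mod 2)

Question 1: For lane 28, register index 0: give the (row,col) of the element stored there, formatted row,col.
lane 28=>28/4=7, 28 mod 4=0
i=0  r:7+0=>7  c:2·0+0=>0

7,0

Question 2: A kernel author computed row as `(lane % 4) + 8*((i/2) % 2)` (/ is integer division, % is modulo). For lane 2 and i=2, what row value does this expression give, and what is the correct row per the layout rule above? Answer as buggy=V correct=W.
`(lane % 4) + 8*((i/2) % 2)`[2,2]->10
L=2->gid=2>>2=0, tid=2&3=2
[2]->row 0+8=8  col 2·2+0=4
row: 10 vs 8

buggy=10 correct=8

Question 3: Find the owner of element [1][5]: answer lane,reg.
6,1

r=1→G=1,rhi=0  c=5→T=2,p=1
L=1*4+2=6  i=0*2+1=1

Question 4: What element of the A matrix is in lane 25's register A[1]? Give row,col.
25: grp=6,tig=1
[1] (6+0,1*2+1) = (6,3)

6,3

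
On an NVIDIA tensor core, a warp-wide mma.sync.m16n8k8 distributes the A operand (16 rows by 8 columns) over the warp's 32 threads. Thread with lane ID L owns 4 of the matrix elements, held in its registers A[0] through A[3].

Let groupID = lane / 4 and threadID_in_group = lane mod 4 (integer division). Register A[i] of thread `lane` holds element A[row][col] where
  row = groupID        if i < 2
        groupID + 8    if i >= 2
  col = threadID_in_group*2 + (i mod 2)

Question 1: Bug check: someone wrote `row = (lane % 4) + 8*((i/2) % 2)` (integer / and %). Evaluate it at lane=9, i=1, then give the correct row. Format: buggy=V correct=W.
`(lane % 4) + 8*((i/2) % 2)`[9,1]→1
lane 9: G=2 (9/4), T=1 (9%4)
i=1: r=2+0=2, c=1*2+1=3
row: 1 vs 2

buggy=1 correct=2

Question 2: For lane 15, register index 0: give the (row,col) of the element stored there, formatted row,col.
3,6

lane 15: grp=3 (15/4), tig=3 (15%4)
i=0: r=3+0=3, c=3*2+0=6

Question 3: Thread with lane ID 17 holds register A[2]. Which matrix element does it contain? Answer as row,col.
12,2

lane 17⇒17/4=4, 17 mod 4=1
i=2  r:4+8⇒12  c:2·1+0⇒2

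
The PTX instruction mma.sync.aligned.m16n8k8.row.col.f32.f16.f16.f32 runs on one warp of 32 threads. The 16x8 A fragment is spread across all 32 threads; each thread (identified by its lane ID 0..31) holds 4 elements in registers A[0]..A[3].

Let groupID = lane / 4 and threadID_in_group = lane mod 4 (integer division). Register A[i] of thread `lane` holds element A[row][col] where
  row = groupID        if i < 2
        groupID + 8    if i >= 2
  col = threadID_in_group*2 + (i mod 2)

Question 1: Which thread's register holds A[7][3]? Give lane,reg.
r: 7->gid=7,r8=0  c: 3->tid=1,i&1=1
L=7*4+1=29  i=0*2+1=1

29,1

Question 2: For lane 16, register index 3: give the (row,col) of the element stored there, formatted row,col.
12,1

lane 16->16/4=4, 16 mod 4=0
i=3  r:4+8->12  c:2·0+1->1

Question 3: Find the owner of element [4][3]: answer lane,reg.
r=4→G=4,rhi=0  c=3→T=1,p=1
L=4*4+1=17  i=0*2+1=1

17,1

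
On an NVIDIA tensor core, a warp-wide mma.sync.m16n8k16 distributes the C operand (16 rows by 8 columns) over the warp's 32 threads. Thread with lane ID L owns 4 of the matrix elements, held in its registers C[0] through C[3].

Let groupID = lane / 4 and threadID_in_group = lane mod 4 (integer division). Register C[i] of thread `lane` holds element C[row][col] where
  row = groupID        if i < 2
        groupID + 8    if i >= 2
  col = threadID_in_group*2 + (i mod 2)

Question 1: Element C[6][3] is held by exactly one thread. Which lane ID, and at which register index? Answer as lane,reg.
25,1

r:6=>grp=6,rB=0  c:3=>tig=1,lo=1
L=6*4+1=25  i=0*2+1=1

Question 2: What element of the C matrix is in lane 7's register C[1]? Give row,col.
1,7

L=7=>grp=7>>2=1, tig=7&3=3
[1]=>row 1+0=1  col 3·2+1=7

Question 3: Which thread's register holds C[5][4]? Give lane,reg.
22,0

r=5⇒gr=5,Rb=0  c=4⇒th=2,odd=0
L=5*4+2=22  i=0*2+0=0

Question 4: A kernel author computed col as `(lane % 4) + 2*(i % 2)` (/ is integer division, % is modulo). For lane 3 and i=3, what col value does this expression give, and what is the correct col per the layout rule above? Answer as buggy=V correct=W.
`(lane % 4) + 2*(i % 2)`[3,3]⇒5
3: gr=0,th=3
[3] (0+8,3*2+1) = (8,7)
col: 5 vs 7

buggy=5 correct=7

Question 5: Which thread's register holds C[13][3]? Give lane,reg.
21,3

r=13->g=5,rb=1  c=3->t=1,b0=1
L=5*4+1=21  i=1*2+1=3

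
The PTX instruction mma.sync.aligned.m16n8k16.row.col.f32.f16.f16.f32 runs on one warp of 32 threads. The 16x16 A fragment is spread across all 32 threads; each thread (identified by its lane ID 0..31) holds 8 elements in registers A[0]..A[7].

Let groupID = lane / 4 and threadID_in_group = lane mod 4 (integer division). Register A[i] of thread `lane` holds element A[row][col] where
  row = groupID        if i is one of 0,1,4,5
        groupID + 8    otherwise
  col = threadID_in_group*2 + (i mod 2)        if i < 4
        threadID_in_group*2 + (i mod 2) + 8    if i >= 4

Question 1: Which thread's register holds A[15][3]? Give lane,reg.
29,3

r: 15->gid=7,r8=1  c: 3->c8=0,tid=1,i&1=1
L=7*4+1=29  i=0*4+1*2+1=3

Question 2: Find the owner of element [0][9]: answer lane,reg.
r=0⇒gr=0,Rb=0  c=9⇒Cb=1,th=0,odd=1
L=0*4+0=0  i=1*4+0*2+1=5

0,5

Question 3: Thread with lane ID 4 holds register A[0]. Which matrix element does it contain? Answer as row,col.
1,0

L=4->gid=4>>2=1, tid=4&3=0
[0]->row 1+0=1  col 0·2+0+0=0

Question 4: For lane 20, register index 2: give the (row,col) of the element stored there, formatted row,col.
L=20=>grp=20>>2=5, tig=20&3=0
[2]=>row 5+8=13  col 0·2+0+0=0

13,0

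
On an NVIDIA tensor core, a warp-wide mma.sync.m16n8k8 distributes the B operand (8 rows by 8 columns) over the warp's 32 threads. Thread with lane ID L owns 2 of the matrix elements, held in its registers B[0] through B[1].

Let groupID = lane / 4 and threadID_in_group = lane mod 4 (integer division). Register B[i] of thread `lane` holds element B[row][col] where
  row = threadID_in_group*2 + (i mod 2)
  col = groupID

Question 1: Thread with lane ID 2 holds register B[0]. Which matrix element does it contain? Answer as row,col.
2: gid=0,tid=2
[0] (2*2+0,0) = (4,0)

4,0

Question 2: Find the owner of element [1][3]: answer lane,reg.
c=3->g=3  r=1->t=0,b0=1
L=3*4+0=12  i=1=1

12,1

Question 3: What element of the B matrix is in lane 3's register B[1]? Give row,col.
lane 3: gr=0 (3/4), th=3 (3%4)
i=1: r=3*2+1=7, c=gr=0

7,0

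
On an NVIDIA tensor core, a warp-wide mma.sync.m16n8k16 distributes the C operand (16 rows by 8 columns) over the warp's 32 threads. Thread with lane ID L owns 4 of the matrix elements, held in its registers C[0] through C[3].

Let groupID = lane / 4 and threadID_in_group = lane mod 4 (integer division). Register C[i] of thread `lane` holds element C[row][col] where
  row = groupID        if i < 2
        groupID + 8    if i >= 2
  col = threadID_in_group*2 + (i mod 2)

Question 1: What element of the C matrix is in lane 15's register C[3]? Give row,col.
lane 15→15/4=3, 15 mod 4=3
i=3  r:3+8→11  c:2·3+1→7

11,7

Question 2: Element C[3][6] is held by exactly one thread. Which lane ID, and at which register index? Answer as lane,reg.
r=3⇒gr=3,Rb=0  c=6⇒th=3,odd=0
L=3*4+3=15  i=0*2+0=0

15,0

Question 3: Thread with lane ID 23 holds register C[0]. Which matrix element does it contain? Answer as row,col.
5,6

L=23=>grp=23>>2=5, tig=23&3=3
[0]=>row 5+0=5  col 3·2+0=6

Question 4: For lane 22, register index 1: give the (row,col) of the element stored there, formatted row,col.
22: gid=5,tid=2
[1] (5+0,2*2+1) = (5,5)

5,5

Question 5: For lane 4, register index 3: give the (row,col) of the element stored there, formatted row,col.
9,1

lane 4: gid=1 (4/4), tid=0 (4%4)
i=3: r=1+8=9, c=0*2+1=1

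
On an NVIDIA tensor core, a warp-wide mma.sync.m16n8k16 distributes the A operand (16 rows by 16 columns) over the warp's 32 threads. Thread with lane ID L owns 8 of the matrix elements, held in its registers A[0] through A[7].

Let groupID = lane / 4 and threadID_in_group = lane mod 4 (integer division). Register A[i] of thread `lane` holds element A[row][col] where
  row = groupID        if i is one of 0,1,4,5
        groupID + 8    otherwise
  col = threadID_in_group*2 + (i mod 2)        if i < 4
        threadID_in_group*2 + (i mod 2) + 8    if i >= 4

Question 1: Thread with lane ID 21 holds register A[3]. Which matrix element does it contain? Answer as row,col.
13,3

lane 21->21/4=5, 21 mod 4=1
i=3  r:5+8->13  c:2·1+1+0->3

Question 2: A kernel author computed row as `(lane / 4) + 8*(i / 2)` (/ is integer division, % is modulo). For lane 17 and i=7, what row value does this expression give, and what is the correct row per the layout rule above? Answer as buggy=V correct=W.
buggy=28 correct=12

`(lane / 4) + 8*(i / 2)`[17,7]=>28
lane 17=>17/4=4, 17 mod 4=1
i=7  r:4+8=>12  c:2·1+1+8=>11
row: 28 vs 12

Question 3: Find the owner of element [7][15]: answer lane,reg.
31,5

r:7=>grp=7,rB=0  c:15=>cB=1,tig=3,lo=1
L=7*4+3=31  i=1*4+0*2+1=5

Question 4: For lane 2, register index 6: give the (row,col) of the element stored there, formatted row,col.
8,12

lane 2->2/4=0, 2 mod 4=2
i=6  r:0+8->8  c:2·2+0+8->12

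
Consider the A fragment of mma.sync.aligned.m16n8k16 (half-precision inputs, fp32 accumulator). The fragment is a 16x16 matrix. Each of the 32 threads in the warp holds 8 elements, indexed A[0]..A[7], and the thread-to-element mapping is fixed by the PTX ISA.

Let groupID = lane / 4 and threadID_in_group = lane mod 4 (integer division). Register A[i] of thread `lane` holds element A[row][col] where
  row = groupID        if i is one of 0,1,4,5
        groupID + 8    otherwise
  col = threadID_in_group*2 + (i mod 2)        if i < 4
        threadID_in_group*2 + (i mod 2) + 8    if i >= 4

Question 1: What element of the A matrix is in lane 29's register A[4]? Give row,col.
7,10

L=29→G=29>>2=7, T=29&3=1
[4]→row 7+0=7  col 1·2+0+8=10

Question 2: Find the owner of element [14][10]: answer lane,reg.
r=14⇒gr=6,Rb=1  c=10⇒Cb=1,th=1,odd=0
L=6*4+1=25  i=1*4+1*2+0=6

25,6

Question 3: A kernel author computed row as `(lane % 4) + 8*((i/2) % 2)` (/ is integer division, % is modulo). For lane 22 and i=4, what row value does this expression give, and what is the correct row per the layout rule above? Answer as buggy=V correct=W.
buggy=2 correct=5

`(lane % 4) + 8*((i/2) % 2)`[22,4]⇒2
lane 22⇒22/4=5, 22 mod 4=2
i=4  r:5+0⇒5  c:2·2+0+8⇒12
row: 2 vs 5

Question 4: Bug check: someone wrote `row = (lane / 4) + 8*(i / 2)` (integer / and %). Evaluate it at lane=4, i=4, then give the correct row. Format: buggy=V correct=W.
buggy=17 correct=1

`(lane / 4) + 8*(i / 2)`[4,4]→17
lane 4: G=1 (4/4), T=0 (4%4)
i=4: r=1+0=1, c=0*2+0+8=8
row: 17 vs 1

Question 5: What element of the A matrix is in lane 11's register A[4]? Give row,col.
2,14

lane 11->11/4=2, 11 mod 4=3
i=4  r:2+0->2  c:2·3+0+8->14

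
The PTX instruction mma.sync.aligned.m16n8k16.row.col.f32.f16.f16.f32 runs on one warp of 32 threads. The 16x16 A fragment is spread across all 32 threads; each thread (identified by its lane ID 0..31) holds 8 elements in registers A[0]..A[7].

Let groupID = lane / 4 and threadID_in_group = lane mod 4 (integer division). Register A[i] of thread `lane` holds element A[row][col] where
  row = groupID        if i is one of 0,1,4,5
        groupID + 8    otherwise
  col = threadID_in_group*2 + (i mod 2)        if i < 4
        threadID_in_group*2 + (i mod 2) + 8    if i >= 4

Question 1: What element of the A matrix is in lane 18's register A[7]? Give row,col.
lane 18⇒18/4=4, 18 mod 4=2
i=7  r:4+8⇒12  c:2·2+1+8⇒13

12,13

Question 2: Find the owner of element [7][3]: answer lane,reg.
r: 7->gid=7,r8=0  c: 3->c8=0,tid=1,i&1=1
L=7*4+1=29  i=0*4+0*2+1=1

29,1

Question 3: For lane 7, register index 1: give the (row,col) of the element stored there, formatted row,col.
1,7

lane 7->7/4=1, 7 mod 4=3
i=1  r:1+0->1  c:2·3+1+0->7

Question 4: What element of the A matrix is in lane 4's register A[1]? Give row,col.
L=4->gid=4>>2=1, tid=4&3=0
[1]->row 1+0=1  col 0·2+1+0=1

1,1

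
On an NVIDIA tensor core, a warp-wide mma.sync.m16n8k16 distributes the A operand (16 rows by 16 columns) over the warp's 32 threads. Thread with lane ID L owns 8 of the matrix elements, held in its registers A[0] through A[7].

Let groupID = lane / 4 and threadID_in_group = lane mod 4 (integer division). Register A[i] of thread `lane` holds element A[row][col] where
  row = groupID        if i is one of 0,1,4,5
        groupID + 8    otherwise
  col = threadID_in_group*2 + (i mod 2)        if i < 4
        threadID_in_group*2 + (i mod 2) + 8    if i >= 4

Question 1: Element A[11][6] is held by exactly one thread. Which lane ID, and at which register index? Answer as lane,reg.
15,2

r=11→G=3,rhi=1  c=6→chi=0,T=3,p=0
L=3*4+3=15  i=0*4+1*2+0=2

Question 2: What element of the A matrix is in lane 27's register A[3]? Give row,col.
27: gr=6,th=3
[3] (6+8,3*2+1+0) = (14,7)

14,7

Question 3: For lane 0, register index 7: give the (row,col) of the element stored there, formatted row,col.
lane 0: G=0 (0/4), T=0 (0%4)
i=7: r=0+8=8, c=0*2+1+8=9

8,9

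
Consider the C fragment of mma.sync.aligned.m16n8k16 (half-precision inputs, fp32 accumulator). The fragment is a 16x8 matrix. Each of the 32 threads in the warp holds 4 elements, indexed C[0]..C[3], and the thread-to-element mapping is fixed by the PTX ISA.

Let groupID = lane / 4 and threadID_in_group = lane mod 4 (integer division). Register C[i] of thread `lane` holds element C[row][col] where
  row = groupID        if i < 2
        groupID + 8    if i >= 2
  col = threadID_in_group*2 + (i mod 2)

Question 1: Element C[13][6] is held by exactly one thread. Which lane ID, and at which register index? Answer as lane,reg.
r: 13->gid=5,r8=1  c: 6->tid=3,i&1=0
L=5*4+3=23  i=1*2+0=2

23,2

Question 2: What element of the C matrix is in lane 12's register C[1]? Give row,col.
3,1

lane 12: g=3 (12/4), t=0 (12%4)
i=1: r=3+0=3, c=0*2+1=1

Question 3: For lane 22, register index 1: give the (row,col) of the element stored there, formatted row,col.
5,5

22: grp=5,tig=2
[1] (5+0,2*2+1) = (5,5)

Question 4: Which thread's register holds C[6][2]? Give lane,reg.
r:6=>grp=6,rB=0  c:2=>tig=1,lo=0
L=6*4+1=25  i=0*2+0=0

25,0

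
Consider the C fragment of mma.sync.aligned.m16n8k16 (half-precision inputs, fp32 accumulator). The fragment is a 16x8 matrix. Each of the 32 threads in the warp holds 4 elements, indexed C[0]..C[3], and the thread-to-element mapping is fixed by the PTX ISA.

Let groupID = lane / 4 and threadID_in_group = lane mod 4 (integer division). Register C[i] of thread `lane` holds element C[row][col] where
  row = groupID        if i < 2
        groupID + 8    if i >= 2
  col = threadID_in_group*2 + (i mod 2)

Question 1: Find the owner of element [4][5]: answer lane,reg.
18,1

r=4->g=4,rb=0  c=5->t=2,b0=1
L=4*4+2=18  i=0*2+1=1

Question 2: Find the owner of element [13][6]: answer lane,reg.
r=13→G=5,rhi=1  c=6→T=3,p=0
L=5*4+3=23  i=1*2+0=2

23,2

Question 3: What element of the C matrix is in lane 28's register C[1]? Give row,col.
7,1

lane 28⇒28/4=7, 28 mod 4=0
i=1  r:7+0⇒7  c:2·0+1⇒1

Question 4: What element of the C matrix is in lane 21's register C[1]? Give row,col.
lane 21->21/4=5, 21 mod 4=1
i=1  r:5+0->5  c:2·1+1->3

5,3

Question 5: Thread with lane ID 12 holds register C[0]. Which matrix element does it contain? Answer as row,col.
L=12=>grp=12>>2=3, tig=12&3=0
[0]=>row 3+0=3  col 0·2+0=0

3,0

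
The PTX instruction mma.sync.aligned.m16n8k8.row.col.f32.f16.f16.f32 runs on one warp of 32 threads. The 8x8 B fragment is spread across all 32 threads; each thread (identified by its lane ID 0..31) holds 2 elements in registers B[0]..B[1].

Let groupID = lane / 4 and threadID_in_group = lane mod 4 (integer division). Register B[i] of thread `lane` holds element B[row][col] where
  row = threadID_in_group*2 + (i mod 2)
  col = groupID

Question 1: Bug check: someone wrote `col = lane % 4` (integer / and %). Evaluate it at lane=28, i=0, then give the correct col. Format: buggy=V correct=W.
buggy=0 correct=7

`lane % 4`[28,0]=>0
lane 28=>28/4=7, 28 mod 4=0
i=0  r:2·0+0=>0  c:7
col: 0 vs 7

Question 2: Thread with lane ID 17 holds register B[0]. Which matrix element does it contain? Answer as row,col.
2,4

L=17->g=17>>2=4, t=17&3=1
[0]->row 1·2+0=2  col g=4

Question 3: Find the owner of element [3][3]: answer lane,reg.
13,1

c:3=>grp=3  r:3=>tig=1,lo=1
L=3*4+1=13  i=1=1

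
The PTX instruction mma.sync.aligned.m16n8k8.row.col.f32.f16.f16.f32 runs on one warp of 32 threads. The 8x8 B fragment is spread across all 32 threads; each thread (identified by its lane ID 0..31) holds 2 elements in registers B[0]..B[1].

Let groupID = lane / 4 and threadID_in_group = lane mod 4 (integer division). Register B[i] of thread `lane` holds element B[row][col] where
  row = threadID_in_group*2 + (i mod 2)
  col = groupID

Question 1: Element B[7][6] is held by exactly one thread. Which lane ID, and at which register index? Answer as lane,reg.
27,1

c=6⇒gr=6  r=7⇒th=3,odd=1
L=6*4+3=27  i=1=1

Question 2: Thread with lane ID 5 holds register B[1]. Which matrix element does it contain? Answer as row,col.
3,1

L=5→G=5>>2=1, T=5&3=1
[1]→row 1·2+1=3  col G=1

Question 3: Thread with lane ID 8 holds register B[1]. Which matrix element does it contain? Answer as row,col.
lane 8: gid=2 (8/4), tid=0 (8%4)
i=1: r=0*2+1=1, c=gid=2

1,2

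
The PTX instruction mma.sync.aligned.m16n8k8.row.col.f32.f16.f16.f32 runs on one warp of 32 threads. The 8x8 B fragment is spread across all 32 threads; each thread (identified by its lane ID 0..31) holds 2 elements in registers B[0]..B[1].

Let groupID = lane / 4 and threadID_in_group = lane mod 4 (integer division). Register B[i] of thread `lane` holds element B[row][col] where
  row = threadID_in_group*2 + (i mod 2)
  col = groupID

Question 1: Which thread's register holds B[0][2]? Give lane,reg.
c=2->g=2  r=0->t=0,b0=0
L=2*4+0=8  i=0=0

8,0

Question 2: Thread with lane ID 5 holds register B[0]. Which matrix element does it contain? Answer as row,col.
2,1

lane 5: G=1 (5/4), T=1 (5%4)
i=0: r=1*2+0=2, c=G=1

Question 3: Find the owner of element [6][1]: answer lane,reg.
7,0

c:1=>grp=1  r:6=>tig=3,lo=0
L=1*4+3=7  i=0=0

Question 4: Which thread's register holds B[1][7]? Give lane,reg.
c: 7->gid=7  r: 1->tid=0,i&1=1
L=7*4+0=28  i=1=1

28,1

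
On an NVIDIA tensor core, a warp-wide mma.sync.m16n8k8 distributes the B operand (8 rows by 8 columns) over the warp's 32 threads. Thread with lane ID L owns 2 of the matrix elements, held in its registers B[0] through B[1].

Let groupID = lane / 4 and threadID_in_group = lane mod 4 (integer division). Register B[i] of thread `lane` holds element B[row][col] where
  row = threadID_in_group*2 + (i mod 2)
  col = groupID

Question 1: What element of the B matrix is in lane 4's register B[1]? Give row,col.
4: G=1,T=0
[1] (0*2+1,1) = (1,1)

1,1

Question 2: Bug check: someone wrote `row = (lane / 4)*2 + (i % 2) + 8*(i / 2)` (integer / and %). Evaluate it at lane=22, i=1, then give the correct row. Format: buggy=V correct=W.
buggy=11 correct=5

`(lane / 4)*2 + (i % 2) + 8*(i / 2)`[22,1]->11
lane 22: gid=5 (22/4), tid=2 (22%4)
i=1: r=2*2+1=5, c=gid=5
row: 11 vs 5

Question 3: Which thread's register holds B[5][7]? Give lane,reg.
30,1

c=7⇒gr=7  r=5⇒th=2,odd=1
L=7*4+2=30  i=1=1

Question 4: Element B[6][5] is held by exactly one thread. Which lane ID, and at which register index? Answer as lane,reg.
23,0

c=5->g=5  r=6->t=3,b0=0
L=5*4+3=23  i=0=0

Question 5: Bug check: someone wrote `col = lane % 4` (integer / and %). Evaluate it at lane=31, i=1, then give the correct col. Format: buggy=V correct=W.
buggy=3 correct=7

`lane % 4`[31,1]->3
lane 31: g=7 (31/4), t=3 (31%4)
i=1: r=3*2+1=7, c=g=7
col: 3 vs 7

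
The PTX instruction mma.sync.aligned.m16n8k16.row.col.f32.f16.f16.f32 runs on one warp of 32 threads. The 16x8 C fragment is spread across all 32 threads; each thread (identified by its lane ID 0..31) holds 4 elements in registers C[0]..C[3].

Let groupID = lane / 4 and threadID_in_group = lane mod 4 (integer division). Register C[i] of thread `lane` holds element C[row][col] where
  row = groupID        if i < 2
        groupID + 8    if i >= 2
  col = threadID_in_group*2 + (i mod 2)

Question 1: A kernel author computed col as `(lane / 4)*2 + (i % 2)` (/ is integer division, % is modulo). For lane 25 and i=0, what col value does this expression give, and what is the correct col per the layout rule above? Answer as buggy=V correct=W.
`(lane / 4)*2 + (i % 2)`[25,0]->12
lane 25: gid=6 (25/4), tid=1 (25%4)
i=0: r=6+0=6, c=1*2+0=2
col: 12 vs 2

buggy=12 correct=2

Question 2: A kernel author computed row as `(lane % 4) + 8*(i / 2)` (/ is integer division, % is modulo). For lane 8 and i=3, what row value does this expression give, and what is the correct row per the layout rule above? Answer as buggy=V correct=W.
`(lane % 4) + 8*(i / 2)`[8,3]->8
L=8->g=8>>2=2, t=8&3=0
[3]->row 2+8=10  col 0·2+1=1
row: 8 vs 10

buggy=8 correct=10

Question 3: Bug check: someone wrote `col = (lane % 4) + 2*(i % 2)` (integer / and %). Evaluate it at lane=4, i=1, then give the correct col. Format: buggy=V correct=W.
`(lane % 4) + 2*(i % 2)`[4,1]⇒2
lane 4⇒4/4=1, 4 mod 4=0
i=1  r:1+0⇒1  c:2·0+1⇒1
col: 2 vs 1

buggy=2 correct=1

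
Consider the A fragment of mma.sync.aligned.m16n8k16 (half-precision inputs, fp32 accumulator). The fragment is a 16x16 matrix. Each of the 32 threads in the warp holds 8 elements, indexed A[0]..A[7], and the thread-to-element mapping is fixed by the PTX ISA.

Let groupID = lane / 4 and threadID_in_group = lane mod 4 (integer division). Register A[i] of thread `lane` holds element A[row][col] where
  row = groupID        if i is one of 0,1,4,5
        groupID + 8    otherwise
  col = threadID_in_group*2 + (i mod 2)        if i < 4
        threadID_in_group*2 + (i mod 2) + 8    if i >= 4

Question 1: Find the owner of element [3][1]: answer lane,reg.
r:3=>grp=3,rB=0  c:1=>cB=0,tig=0,lo=1
L=3*4+0=12  i=0*4+0*2+1=1

12,1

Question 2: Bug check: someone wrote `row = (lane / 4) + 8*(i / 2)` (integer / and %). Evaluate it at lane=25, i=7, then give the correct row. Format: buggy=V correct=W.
`(lane / 4) + 8*(i / 2)`[25,7]->30
lane 25: gid=6 (25/4), tid=1 (25%4)
i=7: r=6+8=14, c=1*2+1+8=11
row: 30 vs 14

buggy=30 correct=14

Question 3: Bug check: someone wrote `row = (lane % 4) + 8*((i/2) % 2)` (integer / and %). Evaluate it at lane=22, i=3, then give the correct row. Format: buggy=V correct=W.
`(lane % 4) + 8*((i/2) % 2)`[22,3]->10
lane 22->22/4=5, 22 mod 4=2
i=3  r:5+8->13  c:2·2+1+0->5
row: 10 vs 13

buggy=10 correct=13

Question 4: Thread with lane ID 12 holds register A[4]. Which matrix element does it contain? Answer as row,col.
3,8

lane 12->12/4=3, 12 mod 4=0
i=4  r:3+0->3  c:2·0+0+8->8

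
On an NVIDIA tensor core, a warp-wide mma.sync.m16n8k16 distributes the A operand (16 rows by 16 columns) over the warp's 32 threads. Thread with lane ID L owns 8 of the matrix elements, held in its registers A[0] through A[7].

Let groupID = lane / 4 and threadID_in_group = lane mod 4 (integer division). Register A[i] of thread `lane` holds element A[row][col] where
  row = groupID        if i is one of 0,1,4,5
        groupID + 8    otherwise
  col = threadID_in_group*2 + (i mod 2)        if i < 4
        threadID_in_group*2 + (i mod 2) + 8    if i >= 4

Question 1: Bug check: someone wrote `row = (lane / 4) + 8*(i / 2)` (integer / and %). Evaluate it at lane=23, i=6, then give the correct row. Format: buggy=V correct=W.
`(lane / 4) + 8*(i / 2)`[23,6]->29
L=23->g=23>>2=5, t=23&3=3
[6]->row 5+8=13  col 3·2+0+8=14
row: 29 vs 13

buggy=29 correct=13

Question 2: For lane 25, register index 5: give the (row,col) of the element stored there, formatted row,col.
lane 25: gr=6 (25/4), th=1 (25%4)
i=5: r=6+0=6, c=1*2+1+8=11

6,11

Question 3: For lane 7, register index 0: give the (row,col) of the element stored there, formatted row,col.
L=7->g=7>>2=1, t=7&3=3
[0]->row 1+0=1  col 3·2+0+0=6

1,6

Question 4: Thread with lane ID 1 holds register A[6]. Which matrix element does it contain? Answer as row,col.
1: gid=0,tid=1
[6] (0+8,1*2+0+8) = (8,10)

8,10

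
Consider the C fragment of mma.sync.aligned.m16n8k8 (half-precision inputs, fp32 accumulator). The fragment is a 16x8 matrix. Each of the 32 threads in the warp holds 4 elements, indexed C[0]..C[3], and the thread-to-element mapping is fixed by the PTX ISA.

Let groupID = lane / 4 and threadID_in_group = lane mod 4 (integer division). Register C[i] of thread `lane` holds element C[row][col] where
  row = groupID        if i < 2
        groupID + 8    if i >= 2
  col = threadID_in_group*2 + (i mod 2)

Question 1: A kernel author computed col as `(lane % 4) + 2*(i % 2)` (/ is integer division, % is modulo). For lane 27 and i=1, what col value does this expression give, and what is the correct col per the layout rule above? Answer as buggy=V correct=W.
buggy=5 correct=7

`(lane % 4) + 2*(i % 2)`[27,1]->5
L=27->gid=27>>2=6, tid=27&3=3
[1]->row 6+0=6  col 3·2+1=7
col: 5 vs 7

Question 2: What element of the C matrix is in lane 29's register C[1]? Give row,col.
7,3

lane 29: g=7 (29/4), t=1 (29%4)
i=1: r=7+0=7, c=1*2+1=3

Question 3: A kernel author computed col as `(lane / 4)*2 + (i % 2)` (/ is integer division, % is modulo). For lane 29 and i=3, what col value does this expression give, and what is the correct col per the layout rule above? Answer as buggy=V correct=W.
`(lane / 4)*2 + (i % 2)`[29,3]->15
29: gid=7,tid=1
[3] (7+8,1*2+1) = (15,3)
col: 15 vs 3

buggy=15 correct=3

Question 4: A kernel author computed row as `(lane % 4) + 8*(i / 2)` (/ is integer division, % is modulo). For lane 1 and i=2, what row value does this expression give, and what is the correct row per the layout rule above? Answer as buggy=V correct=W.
buggy=9 correct=8

`(lane % 4) + 8*(i / 2)`[1,2]->9
1: g=0,t=1
[2] (0+8,1*2+0) = (8,2)
row: 9 vs 8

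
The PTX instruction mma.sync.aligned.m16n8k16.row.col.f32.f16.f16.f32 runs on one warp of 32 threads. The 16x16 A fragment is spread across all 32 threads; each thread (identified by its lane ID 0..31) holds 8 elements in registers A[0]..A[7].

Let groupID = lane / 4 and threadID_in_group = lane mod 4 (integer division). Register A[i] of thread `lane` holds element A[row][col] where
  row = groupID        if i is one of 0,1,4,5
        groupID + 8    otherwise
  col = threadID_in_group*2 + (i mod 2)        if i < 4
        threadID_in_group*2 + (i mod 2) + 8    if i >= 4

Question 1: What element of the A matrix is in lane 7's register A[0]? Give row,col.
1,6

7: gid=1,tid=3
[0] (1+0,3*2+0+0) = (1,6)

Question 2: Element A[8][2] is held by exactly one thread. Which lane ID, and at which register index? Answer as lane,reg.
r=8⇒gr=0,Rb=1  c=2⇒Cb=0,th=1,odd=0
L=0*4+1=1  i=0*4+1*2+0=2

1,2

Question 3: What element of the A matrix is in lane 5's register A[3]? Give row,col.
9,3

5: grp=1,tig=1
[3] (1+8,1*2+1+0) = (9,3)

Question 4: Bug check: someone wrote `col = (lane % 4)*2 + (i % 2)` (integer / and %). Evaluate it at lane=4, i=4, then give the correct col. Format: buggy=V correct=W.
`(lane % 4)*2 + (i % 2)`[4,4]->0
4: gid=1,tid=0
[4] (1+0,0*2+0+8) = (1,8)
col: 0 vs 8

buggy=0 correct=8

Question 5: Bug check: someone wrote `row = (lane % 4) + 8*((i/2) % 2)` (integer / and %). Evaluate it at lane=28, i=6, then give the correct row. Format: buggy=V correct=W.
buggy=8 correct=15

`(lane % 4) + 8*((i/2) % 2)`[28,6]→8
28: G=7,T=0
[6] (7+8,0*2+0+8) = (15,8)
row: 8 vs 15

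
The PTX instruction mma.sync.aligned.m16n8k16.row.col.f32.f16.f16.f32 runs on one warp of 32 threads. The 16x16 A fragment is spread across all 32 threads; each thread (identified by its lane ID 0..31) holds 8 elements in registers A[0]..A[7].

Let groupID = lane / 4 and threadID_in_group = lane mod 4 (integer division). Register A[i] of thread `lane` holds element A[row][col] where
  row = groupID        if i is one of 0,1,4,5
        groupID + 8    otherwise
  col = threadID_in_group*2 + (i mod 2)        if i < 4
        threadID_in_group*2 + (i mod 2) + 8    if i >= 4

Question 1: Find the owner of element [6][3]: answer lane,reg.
25,1

r=6⇒gr=6,Rb=0  c=3⇒Cb=0,th=1,odd=1
L=6*4+1=25  i=0*4+0*2+1=1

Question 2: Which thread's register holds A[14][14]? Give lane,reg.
27,6

r:14=>grp=6,rB=1  c:14=>cB=1,tig=3,lo=0
L=6*4+3=27  i=1*4+1*2+0=6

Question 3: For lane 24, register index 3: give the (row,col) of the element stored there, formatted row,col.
L=24⇒gr=24>>2=6, th=24&3=0
[3]⇒row 6+8=14  col 0·2+1+0=1

14,1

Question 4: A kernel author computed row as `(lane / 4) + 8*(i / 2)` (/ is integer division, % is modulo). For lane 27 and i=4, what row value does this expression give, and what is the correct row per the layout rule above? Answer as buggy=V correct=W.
`(lane / 4) + 8*(i / 2)`[27,4]=>22
lane 27=>27/4=6, 27 mod 4=3
i=4  r:6+0=>6  c:2·3+0+8=>14
row: 22 vs 6

buggy=22 correct=6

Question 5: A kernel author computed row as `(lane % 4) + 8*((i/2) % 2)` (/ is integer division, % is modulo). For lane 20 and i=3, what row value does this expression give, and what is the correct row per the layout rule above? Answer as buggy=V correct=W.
`(lane % 4) + 8*((i/2) % 2)`[20,3]→8
20: G=5,T=0
[3] (5+8,0*2+1+0) = (13,1)
row: 8 vs 13

buggy=8 correct=13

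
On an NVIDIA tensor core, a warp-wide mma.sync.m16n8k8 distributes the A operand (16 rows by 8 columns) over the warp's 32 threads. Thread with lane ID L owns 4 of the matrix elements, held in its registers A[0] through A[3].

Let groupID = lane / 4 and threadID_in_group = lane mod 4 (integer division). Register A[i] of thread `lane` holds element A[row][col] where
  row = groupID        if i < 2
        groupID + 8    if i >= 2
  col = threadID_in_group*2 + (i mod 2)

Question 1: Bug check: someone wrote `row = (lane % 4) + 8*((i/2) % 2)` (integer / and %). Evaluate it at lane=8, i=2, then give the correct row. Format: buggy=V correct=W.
buggy=8 correct=10

`(lane % 4) + 8*((i/2) % 2)`[8,2]⇒8
L=8⇒gr=8>>2=2, th=8&3=0
[2]⇒row 2+8=10  col 0·2+0=0
row: 8 vs 10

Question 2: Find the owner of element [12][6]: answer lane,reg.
r=12⇒gr=4,Rb=1  c=6⇒th=3,odd=0
L=4*4+3=19  i=1*2+0=2

19,2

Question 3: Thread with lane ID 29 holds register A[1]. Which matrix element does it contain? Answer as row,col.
7,3

L=29⇒gr=29>>2=7, th=29&3=1
[1]⇒row 7+0=7  col 1·2+1=3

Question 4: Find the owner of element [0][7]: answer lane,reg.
r=0⇒gr=0,Rb=0  c=7⇒th=3,odd=1
L=0*4+3=3  i=0*2+1=1

3,1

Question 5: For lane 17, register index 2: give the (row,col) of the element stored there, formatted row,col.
12,2

lane 17: gid=4 (17/4), tid=1 (17%4)
i=2: r=4+8=12, c=1*2+0=2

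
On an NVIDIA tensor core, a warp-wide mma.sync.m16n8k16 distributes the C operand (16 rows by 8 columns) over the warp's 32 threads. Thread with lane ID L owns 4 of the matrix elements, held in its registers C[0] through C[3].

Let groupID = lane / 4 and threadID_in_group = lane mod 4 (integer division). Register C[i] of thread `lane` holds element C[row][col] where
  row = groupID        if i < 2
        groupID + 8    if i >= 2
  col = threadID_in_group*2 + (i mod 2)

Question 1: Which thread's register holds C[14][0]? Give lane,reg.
r=14⇒gr=6,Rb=1  c=0⇒th=0,odd=0
L=6*4+0=24  i=1*2+0=2

24,2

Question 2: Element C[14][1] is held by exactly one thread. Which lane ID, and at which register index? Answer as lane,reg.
r=14⇒gr=6,Rb=1  c=1⇒th=0,odd=1
L=6*4+0=24  i=1*2+1=3

24,3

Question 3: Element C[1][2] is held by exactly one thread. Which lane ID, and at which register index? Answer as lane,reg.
5,0

r: 1->gid=1,r8=0  c: 2->tid=1,i&1=0
L=1*4+1=5  i=0*2+0=0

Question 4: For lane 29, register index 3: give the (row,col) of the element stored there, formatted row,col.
15,3

lane 29→29/4=7, 29 mod 4=1
i=3  r:7+8→15  c:2·1+1→3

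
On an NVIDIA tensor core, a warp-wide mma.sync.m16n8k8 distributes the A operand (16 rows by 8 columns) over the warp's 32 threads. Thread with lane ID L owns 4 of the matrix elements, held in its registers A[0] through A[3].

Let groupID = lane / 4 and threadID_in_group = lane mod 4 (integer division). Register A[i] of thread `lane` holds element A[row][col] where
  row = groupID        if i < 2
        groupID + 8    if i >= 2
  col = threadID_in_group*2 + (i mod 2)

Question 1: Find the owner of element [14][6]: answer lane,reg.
27,2

r: 14->gid=6,r8=1  c: 6->tid=3,i&1=0
L=6*4+3=27  i=1*2+0=2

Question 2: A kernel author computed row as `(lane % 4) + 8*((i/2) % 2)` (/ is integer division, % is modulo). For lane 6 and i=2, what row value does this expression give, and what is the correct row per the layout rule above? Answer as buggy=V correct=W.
buggy=10 correct=9

`(lane % 4) + 8*((i/2) % 2)`[6,2]=>10
6: grp=1,tig=2
[2] (1+8,2*2+0) = (9,4)
row: 10 vs 9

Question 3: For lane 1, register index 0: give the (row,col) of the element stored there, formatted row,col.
0,2

lane 1: g=0 (1/4), t=1 (1%4)
i=0: r=0+0=0, c=1*2+0=2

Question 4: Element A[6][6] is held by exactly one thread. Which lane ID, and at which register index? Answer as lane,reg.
r:6=>grp=6,rB=0  c:6=>tig=3,lo=0
L=6*4+3=27  i=0*2+0=0

27,0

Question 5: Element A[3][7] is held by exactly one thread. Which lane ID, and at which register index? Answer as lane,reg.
15,1

r:3=>grp=3,rB=0  c:7=>tig=3,lo=1
L=3*4+3=15  i=0*2+1=1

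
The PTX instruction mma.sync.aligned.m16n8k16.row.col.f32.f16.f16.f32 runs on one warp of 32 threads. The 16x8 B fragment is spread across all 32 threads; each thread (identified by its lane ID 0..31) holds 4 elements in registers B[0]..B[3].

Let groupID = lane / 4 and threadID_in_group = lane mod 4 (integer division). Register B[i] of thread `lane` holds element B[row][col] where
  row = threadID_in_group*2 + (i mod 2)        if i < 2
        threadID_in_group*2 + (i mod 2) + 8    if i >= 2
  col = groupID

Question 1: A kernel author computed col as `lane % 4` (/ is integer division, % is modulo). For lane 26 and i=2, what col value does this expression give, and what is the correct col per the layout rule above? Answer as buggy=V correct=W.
buggy=2 correct=6

`lane % 4`[26,2]=>2
26: grp=6,tig=2
[2] (2*2+0+8,6) = (12,6)
col: 2 vs 6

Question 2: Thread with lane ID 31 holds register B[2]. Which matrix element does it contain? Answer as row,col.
14,7

lane 31→31/4=7, 31 mod 4=3
i=2  r:2·3+0+8→14  c:7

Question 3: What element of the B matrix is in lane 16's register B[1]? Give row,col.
L=16->gid=16>>2=4, tid=16&3=0
[1]->row 0·2+1+0=1  col gid=4

1,4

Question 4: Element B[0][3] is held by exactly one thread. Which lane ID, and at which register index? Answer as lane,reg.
12,0

c=3⇒gr=3  r=0⇒Rb=0,th=0,odd=0
L=3*4+0=12  i=0*2+0=0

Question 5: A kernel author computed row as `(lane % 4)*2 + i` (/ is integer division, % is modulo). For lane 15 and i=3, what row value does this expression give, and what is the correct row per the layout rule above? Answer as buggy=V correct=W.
`(lane % 4)*2 + i`[15,3]->9
lane 15->15/4=3, 15 mod 4=3
i=3  r:2·3+1+8->15  c:3
row: 9 vs 15

buggy=9 correct=15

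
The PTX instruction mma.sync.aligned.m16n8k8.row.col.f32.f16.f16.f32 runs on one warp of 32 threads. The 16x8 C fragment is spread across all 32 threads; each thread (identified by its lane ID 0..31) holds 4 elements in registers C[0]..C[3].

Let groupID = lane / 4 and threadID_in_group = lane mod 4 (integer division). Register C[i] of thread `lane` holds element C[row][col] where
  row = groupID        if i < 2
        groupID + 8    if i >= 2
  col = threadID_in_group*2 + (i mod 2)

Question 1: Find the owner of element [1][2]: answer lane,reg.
5,0

r=1->g=1,rb=0  c=2->t=1,b0=0
L=1*4+1=5  i=0*2+0=0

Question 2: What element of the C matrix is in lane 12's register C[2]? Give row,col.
lane 12→12/4=3, 12 mod 4=0
i=2  r:3+8→11  c:2·0+0→0

11,0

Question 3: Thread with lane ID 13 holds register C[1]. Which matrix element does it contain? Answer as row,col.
3,3

13: g=3,t=1
[1] (3+0,1*2+1) = (3,3)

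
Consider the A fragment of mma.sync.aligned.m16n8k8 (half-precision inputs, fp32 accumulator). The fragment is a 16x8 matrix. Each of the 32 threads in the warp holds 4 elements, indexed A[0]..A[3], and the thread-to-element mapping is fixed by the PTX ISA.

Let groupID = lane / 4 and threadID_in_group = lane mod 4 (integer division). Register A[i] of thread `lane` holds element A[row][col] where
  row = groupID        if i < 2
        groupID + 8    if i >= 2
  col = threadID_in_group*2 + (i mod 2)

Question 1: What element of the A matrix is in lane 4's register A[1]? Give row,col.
L=4=>grp=4>>2=1, tig=4&3=0
[1]=>row 1+0=1  col 0·2+1=1

1,1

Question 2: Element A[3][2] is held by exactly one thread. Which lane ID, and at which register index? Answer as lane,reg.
13,0

r=3→G=3,rhi=0  c=2→T=1,p=0
L=3*4+1=13  i=0*2+0=0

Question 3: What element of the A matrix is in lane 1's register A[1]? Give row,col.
0,3

1: grp=0,tig=1
[1] (0+0,1*2+1) = (0,3)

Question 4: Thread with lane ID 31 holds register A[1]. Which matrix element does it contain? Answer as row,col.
lane 31→31/4=7, 31 mod 4=3
i=1  r:7+0→7  c:2·3+1→7

7,7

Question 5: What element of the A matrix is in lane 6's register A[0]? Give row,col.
6: grp=1,tig=2
[0] (1+0,2*2+0) = (1,4)

1,4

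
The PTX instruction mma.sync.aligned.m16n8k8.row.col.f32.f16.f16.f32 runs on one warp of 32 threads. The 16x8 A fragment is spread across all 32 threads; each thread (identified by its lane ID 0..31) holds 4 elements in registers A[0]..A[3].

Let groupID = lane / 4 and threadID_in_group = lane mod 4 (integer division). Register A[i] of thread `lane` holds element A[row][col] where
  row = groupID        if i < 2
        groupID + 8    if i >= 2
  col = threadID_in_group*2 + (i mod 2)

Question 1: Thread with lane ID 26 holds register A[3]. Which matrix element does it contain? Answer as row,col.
26: gr=6,th=2
[3] (6+8,2*2+1) = (14,5)

14,5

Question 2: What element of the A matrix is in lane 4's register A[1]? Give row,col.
L=4=>grp=4>>2=1, tig=4&3=0
[1]=>row 1+0=1  col 0·2+1=1

1,1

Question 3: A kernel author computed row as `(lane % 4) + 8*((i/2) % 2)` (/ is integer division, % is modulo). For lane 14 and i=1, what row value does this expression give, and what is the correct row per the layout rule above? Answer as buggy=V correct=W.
`(lane % 4) + 8*((i/2) % 2)`[14,1]→2
L=14→G=14>>2=3, T=14&3=2
[1]→row 3+0=3  col 2·2+1=5
row: 2 vs 3

buggy=2 correct=3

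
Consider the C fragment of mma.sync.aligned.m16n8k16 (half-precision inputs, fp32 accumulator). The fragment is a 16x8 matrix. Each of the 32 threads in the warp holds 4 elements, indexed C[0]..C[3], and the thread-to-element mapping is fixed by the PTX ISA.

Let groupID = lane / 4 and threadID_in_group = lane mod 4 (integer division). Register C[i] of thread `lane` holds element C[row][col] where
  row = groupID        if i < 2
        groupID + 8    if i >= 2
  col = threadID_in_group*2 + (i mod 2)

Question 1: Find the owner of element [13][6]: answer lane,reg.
23,2

r=13->g=5,rb=1  c=6->t=3,b0=0
L=5*4+3=23  i=1*2+0=2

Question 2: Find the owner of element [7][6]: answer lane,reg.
31,0

r: 7->gid=7,r8=0  c: 6->tid=3,i&1=0
L=7*4+3=31  i=0*2+0=0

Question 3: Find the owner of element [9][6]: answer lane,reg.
7,2

r:9=>grp=1,rB=1  c:6=>tig=3,lo=0
L=1*4+3=7  i=1*2+0=2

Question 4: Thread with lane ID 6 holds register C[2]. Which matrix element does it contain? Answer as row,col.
9,4

lane 6: G=1 (6/4), T=2 (6%4)
i=2: r=1+8=9, c=2*2+0=4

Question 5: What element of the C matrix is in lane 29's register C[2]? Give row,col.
lane 29=>29/4=7, 29 mod 4=1
i=2  r:7+8=>15  c:2·1+0=>2

15,2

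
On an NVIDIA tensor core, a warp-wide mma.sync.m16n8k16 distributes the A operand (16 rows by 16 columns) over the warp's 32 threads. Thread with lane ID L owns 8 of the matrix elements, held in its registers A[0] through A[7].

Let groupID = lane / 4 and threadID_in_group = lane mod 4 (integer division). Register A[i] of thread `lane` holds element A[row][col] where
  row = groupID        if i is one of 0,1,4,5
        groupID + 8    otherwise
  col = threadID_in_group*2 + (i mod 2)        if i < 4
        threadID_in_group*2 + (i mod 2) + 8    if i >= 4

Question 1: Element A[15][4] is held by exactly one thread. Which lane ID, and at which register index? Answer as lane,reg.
30,2

r: 15->gid=7,r8=1  c: 4->c8=0,tid=2,i&1=0
L=7*4+2=30  i=0*4+1*2+0=2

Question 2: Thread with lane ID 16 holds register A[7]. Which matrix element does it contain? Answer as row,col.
12,9

16: gid=4,tid=0
[7] (4+8,0*2+1+8) = (12,9)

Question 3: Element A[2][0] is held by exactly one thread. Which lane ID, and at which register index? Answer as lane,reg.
8,0

r=2⇒gr=2,Rb=0  c=0⇒Cb=0,th=0,odd=0
L=2*4+0=8  i=0*4+0*2+0=0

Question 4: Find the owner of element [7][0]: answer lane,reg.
28,0

r: 7->gid=7,r8=0  c: 0->c8=0,tid=0,i&1=0
L=7*4+0=28  i=0*4+0*2+0=0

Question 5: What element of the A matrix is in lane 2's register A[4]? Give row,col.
L=2->gid=2>>2=0, tid=2&3=2
[4]->row 0+0=0  col 2·2+0+8=12

0,12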